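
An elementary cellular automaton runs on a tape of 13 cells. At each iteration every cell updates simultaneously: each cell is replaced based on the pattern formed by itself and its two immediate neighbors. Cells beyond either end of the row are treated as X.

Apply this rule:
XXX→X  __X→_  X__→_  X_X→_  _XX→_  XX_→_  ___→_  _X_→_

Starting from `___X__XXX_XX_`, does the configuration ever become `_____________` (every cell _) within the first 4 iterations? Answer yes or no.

yes

_______X_____
_____________
all cells are _ at iteration 2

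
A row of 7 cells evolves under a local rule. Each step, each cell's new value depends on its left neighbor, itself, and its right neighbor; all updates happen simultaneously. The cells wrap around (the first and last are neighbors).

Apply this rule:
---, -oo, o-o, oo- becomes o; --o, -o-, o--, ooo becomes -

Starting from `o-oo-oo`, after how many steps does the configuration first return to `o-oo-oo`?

14

oooooo-
o----oo
o-oo-o-
-oooo-o
oo--oo-
oo--ooo
-o--o--
------o
-oooo--
-o--o-o
o----o-
--oo--o
--oo---
o-oo-oo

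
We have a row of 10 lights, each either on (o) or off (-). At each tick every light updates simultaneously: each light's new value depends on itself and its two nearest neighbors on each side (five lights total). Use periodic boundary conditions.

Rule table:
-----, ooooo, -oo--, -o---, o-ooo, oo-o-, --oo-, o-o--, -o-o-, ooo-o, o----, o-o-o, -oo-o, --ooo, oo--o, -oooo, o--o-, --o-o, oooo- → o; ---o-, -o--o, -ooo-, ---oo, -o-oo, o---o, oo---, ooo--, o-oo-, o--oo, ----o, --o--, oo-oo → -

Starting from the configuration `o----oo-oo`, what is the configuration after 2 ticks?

-----ooooo

tick 1: --o--oo-o-
tick 2: -----ooooo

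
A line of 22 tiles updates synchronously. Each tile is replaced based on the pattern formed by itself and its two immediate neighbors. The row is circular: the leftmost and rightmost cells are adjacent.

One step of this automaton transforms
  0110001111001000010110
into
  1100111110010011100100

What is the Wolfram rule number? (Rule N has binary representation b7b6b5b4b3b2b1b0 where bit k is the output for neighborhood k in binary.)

139

position 7: 111 → 1  (bit 7 = 1)
position 2: 110 → 0  (bit 6 = 0)
position 18: 101 → 0  (bit 5 = 0)
position 3: 100 → 0  (bit 4 = 0)
position 1: 011 → 1  (bit 3 = 1)
position 12: 010 → 0  (bit 2 = 0)
position 0: 001 → 1  (bit 1 = 1)
position 4: 000 → 1  (bit 0 = 1)
bits b7..b0 = 10001011 = 139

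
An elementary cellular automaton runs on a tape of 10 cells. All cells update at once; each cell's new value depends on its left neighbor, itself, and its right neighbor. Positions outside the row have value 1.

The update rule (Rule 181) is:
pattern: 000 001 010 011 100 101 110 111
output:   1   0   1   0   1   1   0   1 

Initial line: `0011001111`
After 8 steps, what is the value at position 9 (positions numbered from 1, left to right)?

1000100111
0110110011
1001001001
0101101100
1110010010
1101011011
1011100101
0101010110
position 9 holds 1

1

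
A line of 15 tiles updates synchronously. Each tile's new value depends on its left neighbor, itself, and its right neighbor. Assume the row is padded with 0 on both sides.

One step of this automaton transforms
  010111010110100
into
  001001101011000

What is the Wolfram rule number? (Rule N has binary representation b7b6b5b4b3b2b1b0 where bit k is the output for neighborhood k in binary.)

position 4: 111 → 0  (bit 7 = 0)
position 5: 110 → 1  (bit 6 = 1)
position 2: 101 → 1  (bit 5 = 1)
position 13: 100 → 0  (bit 4 = 0)
position 3: 011 → 0  (bit 3 = 0)
position 1: 010 → 0  (bit 2 = 0)
position 0: 001 → 0  (bit 1 = 0)
position 14: 000 → 0  (bit 0 = 0)
bits b7..b0 = 01100000 = 96

96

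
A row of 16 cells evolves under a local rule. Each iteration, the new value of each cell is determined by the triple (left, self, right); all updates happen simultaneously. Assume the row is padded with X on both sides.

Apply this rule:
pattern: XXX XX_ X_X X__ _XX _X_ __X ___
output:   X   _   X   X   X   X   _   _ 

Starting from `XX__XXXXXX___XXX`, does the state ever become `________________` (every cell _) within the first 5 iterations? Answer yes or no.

X_X_XXXXX_X__XXX
_XXXXXXX_XXX_XXX
XXXXXXX_XXX_XXXX
XXXXXX_XXX_XXXXX
XXXXX_XXX_XXXXXX
iteration 5 is XXXXX_XXX_XXXXXX, still not uniform _

no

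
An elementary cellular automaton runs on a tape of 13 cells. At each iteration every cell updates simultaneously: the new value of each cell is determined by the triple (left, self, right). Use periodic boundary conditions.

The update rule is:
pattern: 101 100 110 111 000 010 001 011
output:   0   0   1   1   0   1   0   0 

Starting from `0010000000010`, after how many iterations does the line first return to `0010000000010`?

1

iteration 1: 0010000000010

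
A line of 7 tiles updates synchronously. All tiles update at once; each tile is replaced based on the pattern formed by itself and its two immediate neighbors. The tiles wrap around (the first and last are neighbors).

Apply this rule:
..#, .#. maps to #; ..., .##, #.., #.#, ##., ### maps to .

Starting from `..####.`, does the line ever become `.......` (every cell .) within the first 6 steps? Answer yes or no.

no

.#.....
##.....
......#
.....##
....#..
...##..
step 6 is ...##.., still not uniform .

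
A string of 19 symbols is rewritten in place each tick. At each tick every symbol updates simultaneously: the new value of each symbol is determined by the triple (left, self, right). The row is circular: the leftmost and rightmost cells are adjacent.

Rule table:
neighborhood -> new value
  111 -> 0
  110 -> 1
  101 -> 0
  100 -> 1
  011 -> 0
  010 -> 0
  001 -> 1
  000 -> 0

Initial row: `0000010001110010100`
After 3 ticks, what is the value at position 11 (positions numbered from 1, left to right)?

0000101010011100010
0001000001100110101
1010100010111010000
position 11 holds 1

1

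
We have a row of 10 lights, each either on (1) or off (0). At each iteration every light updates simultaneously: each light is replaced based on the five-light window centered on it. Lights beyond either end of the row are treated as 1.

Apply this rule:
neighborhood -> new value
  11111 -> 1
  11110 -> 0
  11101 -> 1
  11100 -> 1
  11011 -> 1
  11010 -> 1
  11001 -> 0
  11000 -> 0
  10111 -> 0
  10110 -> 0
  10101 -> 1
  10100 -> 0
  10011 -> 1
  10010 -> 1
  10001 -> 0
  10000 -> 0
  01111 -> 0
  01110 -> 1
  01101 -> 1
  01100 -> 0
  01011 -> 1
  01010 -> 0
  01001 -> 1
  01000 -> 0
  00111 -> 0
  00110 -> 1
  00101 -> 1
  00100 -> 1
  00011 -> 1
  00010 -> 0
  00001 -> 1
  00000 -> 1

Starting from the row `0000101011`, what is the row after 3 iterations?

0010101100
0110110001
1011000010

1011000010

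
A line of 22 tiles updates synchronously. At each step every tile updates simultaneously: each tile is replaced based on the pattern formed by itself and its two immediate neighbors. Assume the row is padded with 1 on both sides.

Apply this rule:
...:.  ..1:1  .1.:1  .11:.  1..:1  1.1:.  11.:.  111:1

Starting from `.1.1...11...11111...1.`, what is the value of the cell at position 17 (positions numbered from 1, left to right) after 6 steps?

.1.11.1..1.1.111.1.11.
.1....1111.1..1..1....
.11..1.11..11111111..1
...111...11.111111.11.
1.1.1.1.1....1111.....
..1.1.1.11..1.11.1...1
position 17 holds .

.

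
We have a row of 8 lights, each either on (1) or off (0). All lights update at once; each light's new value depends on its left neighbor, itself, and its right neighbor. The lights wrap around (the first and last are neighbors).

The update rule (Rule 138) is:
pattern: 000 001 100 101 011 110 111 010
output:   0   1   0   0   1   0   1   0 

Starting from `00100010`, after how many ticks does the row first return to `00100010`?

01000100
10001000
00010001
00100010

4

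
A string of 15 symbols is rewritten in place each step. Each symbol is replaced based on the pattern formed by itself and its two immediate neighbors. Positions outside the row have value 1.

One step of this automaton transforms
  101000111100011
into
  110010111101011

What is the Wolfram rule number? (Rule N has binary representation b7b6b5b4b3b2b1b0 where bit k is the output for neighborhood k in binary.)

233

position 7: 111 → 1  (bit 7 = 1)
position 0: 110 → 1  (bit 6 = 1)
position 1: 101 → 1  (bit 5 = 1)
position 3: 100 → 0  (bit 4 = 0)
position 6: 011 → 1  (bit 3 = 1)
position 2: 010 → 0  (bit 2 = 0)
position 5: 001 → 0  (bit 1 = 0)
position 4: 000 → 1  (bit 0 = 1)
bits b7..b0 = 11101001 = 233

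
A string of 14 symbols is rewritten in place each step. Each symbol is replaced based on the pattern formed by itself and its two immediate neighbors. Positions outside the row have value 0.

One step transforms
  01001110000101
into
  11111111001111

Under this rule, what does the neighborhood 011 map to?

At position 4 the neighborhood is 011; the next row has 1 there.

1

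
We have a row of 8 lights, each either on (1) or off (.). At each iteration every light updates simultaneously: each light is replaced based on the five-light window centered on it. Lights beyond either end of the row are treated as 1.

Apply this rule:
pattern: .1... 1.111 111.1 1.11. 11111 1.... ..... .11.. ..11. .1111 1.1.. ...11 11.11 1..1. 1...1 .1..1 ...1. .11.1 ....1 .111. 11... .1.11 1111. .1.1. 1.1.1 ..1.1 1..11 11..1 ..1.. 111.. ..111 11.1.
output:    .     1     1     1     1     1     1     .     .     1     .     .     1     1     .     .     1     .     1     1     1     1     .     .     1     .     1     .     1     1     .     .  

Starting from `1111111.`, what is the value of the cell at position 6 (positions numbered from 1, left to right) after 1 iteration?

11111.11
position 6 holds .

.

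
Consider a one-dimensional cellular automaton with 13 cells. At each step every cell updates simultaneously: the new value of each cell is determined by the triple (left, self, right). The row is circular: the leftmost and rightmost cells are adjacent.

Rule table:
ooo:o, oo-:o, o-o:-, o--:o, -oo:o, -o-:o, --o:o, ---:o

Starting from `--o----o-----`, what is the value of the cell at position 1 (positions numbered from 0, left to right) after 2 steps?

ooooooooooooo
ooooooooooooo
position 1 holds o

o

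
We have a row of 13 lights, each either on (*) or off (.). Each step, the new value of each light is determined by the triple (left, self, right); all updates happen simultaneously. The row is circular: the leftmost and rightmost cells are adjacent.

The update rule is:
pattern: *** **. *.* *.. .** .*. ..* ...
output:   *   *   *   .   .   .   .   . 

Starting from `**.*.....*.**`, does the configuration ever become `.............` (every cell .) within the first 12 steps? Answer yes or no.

yes

***.......*.*
***........*.
.**.........*
*.*..........
.*...........
.............
all cells are . at step 6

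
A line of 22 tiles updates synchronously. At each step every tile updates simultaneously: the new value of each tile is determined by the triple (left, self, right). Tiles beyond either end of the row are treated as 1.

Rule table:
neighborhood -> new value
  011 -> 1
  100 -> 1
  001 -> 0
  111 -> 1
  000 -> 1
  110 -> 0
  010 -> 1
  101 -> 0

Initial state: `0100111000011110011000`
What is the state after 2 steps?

step 1: 0110110111011101010110
step 2: 0100100110011001010100

0100100110011001010100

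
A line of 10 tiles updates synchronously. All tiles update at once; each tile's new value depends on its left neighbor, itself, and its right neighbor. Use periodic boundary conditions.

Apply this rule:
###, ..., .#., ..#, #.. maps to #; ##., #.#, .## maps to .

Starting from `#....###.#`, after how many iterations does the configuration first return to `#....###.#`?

6

iteration 1: .####.#...
iteration 2: #.##..####
iteration 3: ....##.###
iteration 4: ####....#.
iteration 5: .##.#####.
iteration 6: #....###.#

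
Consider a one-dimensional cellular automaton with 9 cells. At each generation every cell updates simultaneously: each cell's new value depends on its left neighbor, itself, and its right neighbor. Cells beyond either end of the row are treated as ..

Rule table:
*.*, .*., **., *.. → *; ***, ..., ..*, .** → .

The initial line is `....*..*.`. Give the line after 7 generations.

........*

....**.**
.....**.*
......***
........*
........*  (fixed point — unchanged through generation 7)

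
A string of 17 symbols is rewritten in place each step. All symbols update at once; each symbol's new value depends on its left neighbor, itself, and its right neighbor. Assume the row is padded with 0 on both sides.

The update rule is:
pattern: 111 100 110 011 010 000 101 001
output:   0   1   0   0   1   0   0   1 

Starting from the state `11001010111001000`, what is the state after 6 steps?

01110001111111110

00111010000111100
01000011001000010
11100100111100111
00011111000011000
00100000100100100
01110001111111110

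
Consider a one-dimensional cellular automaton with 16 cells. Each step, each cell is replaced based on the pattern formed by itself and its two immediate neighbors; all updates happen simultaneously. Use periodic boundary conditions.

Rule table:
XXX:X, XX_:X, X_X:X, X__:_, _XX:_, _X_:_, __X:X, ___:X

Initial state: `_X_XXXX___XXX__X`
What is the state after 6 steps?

X_X_XXX_XX_XX_X_
_X_X_XXX_XX_XX_X
X_X_X_XXX_XX_XX_
_X_X_X_XXX_XX_XX
X_X_X_X_XXX_XX_X
XX_X_X_X_XXX_XX_

XX_X_X_X_XXX_XX_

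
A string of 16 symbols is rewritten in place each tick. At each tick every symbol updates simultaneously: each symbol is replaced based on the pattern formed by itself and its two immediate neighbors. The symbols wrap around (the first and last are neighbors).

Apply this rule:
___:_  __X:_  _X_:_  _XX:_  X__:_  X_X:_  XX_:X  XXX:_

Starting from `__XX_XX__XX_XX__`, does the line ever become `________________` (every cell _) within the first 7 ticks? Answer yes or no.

yes

___X__X___X__X__
________________
all cells are _ at tick 2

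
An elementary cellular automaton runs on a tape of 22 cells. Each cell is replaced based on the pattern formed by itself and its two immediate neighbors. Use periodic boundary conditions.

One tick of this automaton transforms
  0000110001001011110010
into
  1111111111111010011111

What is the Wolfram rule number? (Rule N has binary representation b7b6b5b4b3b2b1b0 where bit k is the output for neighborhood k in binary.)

95

position 15: 111 → 0  (bit 7 = 0)
position 5: 110 → 1  (bit 6 = 1)
position 13: 101 → 0  (bit 5 = 0)
position 6: 100 → 1  (bit 4 = 1)
position 4: 011 → 1  (bit 3 = 1)
position 9: 010 → 1  (bit 2 = 1)
position 3: 001 → 1  (bit 1 = 1)
position 0: 000 → 1  (bit 0 = 1)
bits b7..b0 = 01011111 = 95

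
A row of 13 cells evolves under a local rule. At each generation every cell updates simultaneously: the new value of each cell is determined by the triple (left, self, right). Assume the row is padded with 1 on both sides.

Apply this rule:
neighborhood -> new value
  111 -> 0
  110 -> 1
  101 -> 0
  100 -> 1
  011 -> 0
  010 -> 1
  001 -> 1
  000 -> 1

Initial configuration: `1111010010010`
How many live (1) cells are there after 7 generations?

11

0001011111110
1111000000010
0001111111110
1110000000010
0011111111110
1100000000010
0111111111110
count of 1: 11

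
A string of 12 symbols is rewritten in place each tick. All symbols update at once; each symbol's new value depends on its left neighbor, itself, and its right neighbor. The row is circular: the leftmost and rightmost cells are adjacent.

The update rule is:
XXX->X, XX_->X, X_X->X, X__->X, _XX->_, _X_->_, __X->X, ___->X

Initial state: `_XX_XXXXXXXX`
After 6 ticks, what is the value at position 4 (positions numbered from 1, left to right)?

X

tick 1: X_XX_XXXXXXX
tick 2: XX_XX_XXXXXX
tick 3: XXX_XX_XXXXX
tick 4: XXXX_XX_XXXX
tick 5: XXXXX_XX_XXX
tick 6: XXXXXX_XX_XX
position 4 holds X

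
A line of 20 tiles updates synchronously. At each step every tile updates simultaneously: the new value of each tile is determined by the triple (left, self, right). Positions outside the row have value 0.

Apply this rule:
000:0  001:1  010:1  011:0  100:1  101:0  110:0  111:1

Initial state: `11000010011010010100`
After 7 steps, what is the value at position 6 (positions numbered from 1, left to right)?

1

00100111100011110110
01111011010101100001
10110000010100010011
10001000110110111100
11011101000000011010
00001001100000100011
00011110010001110100
position 6 holds 1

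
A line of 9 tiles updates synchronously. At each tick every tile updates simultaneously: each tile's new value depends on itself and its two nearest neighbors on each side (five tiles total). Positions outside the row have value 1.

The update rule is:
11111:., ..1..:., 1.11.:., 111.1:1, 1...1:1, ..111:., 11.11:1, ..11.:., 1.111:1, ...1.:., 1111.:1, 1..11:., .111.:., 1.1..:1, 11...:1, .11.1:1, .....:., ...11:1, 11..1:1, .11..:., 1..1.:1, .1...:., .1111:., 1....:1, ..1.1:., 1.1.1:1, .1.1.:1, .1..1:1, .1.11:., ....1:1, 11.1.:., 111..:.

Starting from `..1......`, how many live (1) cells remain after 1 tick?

5

tick 1: 11..1..11
count of 1: 5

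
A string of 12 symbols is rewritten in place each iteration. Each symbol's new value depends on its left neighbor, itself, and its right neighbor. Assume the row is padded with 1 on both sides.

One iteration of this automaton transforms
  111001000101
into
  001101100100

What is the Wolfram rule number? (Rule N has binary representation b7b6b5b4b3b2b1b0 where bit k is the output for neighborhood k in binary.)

position 0: 111 → 0  (bit 7 = 0)
position 2: 110 → 1  (bit 6 = 1)
position 10: 101 → 0  (bit 5 = 0)
position 3: 100 → 1  (bit 4 = 1)
position 11: 011 → 0  (bit 3 = 0)
position 5: 010 → 1  (bit 2 = 1)
position 4: 001 → 0  (bit 1 = 0)
position 7: 000 → 0  (bit 0 = 0)
bits b7..b0 = 01010100 = 84

84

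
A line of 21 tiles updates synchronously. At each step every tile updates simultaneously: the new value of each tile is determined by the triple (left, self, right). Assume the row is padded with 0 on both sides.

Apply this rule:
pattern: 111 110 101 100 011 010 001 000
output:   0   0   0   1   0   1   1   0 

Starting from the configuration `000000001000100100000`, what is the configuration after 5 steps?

step 1: 000000011101111110000
step 2: 000000100000000001000
step 3: 000001110000000011100
step 4: 000010001000000100010
step 5: 000111011100001110111

000111011100001110111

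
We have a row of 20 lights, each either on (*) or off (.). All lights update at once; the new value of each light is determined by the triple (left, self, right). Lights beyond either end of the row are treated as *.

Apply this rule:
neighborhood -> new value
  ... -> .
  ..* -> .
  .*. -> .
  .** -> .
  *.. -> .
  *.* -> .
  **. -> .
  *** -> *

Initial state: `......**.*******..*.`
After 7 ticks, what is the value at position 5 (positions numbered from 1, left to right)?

..........*****.....
...........***......
............*.......
....................
....................  (fixed point — unchanged through tick 7)
position 5 holds .

.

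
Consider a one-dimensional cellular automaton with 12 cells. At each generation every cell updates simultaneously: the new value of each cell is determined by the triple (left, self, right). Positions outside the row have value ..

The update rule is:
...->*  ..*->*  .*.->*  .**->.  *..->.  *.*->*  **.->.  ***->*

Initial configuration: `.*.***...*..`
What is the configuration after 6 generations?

..*.*.**.*..

generation 1: ***.*..***.*
generation 2: .*.**.*.*.**
generation 3: ***..*****..
generation 4: .*..*.***..*
generation 5: **.***.*..**
generation 6: ..*.*.**.*..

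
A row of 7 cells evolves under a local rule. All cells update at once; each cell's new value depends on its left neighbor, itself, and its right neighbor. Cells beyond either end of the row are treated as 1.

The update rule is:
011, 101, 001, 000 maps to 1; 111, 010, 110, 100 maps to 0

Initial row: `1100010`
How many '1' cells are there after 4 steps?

0001101
0111011
1100110
0001101
count of 1: 3

3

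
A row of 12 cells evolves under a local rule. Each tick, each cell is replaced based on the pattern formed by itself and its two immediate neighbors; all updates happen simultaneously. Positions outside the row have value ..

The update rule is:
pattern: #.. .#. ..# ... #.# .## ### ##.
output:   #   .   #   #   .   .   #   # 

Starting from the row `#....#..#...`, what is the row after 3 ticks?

.####.##.###
#.###..#..##
...####.##.#

...####.##.#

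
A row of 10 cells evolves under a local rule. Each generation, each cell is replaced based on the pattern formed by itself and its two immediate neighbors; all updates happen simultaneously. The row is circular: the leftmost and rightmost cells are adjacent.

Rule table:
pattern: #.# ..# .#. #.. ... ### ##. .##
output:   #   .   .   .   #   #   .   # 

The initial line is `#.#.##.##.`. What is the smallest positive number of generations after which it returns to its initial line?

.#.##.##.#
#.##.##.#.
.##.##.#.#
##.##.#.#.
#.##.#.#.#
.##.#.#.##
##.#.#.##.
#.#.#.##.#
.#.#.##.##
#.#.##.##.

10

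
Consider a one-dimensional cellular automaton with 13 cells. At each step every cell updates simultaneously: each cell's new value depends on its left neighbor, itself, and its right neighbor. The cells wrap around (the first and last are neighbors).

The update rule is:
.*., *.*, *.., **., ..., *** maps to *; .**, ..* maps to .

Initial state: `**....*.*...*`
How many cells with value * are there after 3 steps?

*****.*****..
.*****.*****.
..*****.*****
count of *: 10

10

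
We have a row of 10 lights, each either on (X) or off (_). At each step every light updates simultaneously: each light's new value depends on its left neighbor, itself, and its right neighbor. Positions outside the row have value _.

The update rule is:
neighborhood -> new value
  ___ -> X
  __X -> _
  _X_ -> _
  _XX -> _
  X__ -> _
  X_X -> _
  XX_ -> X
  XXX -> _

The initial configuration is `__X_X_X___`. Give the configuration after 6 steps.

__X_______

X_______XX
__XXXXX__X
X_____X___
__XXX___XX
X___X_X__X
__X_______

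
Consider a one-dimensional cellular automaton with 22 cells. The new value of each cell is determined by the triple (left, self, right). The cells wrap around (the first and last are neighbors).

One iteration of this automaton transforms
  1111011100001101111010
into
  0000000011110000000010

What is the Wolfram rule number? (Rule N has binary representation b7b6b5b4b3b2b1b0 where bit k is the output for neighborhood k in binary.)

23

position 1: 111 → 0  (bit 7 = 0)
position 3: 110 → 0  (bit 6 = 0)
position 4: 101 → 0  (bit 5 = 0)
position 8: 100 → 1  (bit 4 = 1)
position 0: 011 → 0  (bit 3 = 0)
position 20: 010 → 1  (bit 2 = 1)
position 11: 001 → 1  (bit 1 = 1)
position 9: 000 → 1  (bit 0 = 1)
bits b7..b0 = 00010111 = 23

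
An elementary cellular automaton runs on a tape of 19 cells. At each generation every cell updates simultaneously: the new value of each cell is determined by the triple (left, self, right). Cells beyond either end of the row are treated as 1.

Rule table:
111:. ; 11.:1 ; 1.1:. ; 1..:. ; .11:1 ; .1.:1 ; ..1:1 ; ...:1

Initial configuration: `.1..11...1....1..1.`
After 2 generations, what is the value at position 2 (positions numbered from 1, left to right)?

1

.1.111.111.1111.11.
.1.1.1.1.1.1..1.11.
position 2 holds 1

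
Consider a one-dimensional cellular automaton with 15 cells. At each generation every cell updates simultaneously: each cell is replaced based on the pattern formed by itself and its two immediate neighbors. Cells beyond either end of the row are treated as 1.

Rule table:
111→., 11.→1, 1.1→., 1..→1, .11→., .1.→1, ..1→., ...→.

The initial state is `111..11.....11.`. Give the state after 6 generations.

..11..11.....1.
1..11..11....1.
11..11..11...1.
.11..11..11..1.
..11..11..11.1.
1..11..11..1.1.

1..11..11..1.1.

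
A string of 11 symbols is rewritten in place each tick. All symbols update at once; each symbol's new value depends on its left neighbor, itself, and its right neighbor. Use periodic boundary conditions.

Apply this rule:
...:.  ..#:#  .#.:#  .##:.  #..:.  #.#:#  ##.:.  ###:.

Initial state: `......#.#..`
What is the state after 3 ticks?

.....####..
....#......
...##......

...##......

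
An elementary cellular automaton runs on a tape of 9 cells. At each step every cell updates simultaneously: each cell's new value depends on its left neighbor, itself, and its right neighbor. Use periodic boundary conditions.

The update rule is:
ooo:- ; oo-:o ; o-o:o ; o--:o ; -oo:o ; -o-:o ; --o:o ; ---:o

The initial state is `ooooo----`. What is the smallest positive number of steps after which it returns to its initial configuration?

o---ooooo
ooooo----

2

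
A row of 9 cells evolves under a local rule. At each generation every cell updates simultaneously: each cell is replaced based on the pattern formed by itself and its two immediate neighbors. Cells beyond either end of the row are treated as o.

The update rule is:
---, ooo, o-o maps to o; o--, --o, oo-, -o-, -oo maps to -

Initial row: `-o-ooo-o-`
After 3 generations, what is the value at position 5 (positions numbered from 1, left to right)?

o-o-o-o-o
-o-o-o-o-
o-o-o-o-o
position 5 holds o

o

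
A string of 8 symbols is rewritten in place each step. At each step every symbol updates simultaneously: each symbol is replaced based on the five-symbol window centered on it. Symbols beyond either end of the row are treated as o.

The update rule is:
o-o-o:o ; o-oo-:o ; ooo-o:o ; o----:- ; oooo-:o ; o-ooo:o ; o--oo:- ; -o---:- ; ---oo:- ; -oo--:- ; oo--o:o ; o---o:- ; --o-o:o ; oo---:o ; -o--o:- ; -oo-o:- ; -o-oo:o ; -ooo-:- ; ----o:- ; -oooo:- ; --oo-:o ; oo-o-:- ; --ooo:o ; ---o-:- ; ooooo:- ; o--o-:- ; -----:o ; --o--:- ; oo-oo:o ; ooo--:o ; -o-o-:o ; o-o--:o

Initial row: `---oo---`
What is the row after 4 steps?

--oooo-o

o--o-o--
oo-ooo--
oooo-oo-
--oooo-o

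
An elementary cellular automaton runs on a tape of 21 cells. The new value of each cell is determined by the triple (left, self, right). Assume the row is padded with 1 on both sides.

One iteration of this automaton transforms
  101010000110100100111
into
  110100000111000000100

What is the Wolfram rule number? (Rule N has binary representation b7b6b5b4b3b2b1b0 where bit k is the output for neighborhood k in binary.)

104

position 19: 111 → 0  (bit 7 = 0)
position 0: 110 → 1  (bit 6 = 1)
position 1: 101 → 1  (bit 5 = 1)
position 5: 100 → 0  (bit 4 = 0)
position 9: 011 → 1  (bit 3 = 1)
position 2: 010 → 0  (bit 2 = 0)
position 8: 001 → 0  (bit 1 = 0)
position 6: 000 → 0  (bit 0 = 0)
bits b7..b0 = 01101000 = 104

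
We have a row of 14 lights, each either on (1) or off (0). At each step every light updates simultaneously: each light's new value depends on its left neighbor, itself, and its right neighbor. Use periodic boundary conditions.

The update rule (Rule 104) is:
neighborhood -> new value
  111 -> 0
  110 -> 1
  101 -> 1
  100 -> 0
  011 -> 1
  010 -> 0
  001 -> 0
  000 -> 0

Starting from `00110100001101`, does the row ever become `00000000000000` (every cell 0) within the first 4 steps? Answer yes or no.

yes

00111000001110
00101000001010
00010000000100
00000000000000
all cells are 0 at step 4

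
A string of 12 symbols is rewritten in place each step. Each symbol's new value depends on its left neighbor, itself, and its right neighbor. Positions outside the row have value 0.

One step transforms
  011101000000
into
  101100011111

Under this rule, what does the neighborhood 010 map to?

0

At position 5 the neighborhood is 010; the next row has 0 there.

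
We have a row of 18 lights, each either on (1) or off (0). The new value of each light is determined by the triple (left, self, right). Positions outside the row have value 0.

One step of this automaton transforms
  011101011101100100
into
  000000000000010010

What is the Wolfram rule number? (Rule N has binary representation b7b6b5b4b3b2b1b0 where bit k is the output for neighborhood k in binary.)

16

position 2: 111 → 0  (bit 7 = 0)
position 3: 110 → 0  (bit 6 = 0)
position 4: 101 → 0  (bit 5 = 0)
position 13: 100 → 1  (bit 4 = 1)
position 1: 011 → 0  (bit 3 = 0)
position 5: 010 → 0  (bit 2 = 0)
position 0: 001 → 0  (bit 1 = 0)
position 17: 000 → 0  (bit 0 = 0)
bits b7..b0 = 00010000 = 16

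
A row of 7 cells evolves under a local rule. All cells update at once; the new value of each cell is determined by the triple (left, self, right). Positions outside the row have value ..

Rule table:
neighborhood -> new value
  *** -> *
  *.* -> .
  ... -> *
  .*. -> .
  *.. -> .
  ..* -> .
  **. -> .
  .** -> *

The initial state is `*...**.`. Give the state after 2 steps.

..*.*..
*.....*

*.....*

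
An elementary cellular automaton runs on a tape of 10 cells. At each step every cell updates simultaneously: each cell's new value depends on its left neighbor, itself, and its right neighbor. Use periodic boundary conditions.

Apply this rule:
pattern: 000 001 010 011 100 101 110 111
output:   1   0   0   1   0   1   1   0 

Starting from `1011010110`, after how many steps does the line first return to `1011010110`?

6

0111101111
1100111001
0100101001
1000010000
0011000110
1011010110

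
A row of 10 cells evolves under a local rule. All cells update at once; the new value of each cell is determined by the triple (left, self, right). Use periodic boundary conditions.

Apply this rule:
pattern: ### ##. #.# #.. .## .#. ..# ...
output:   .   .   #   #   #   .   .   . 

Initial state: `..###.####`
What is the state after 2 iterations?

#.#..##...
.#.#.#.#..

.#.#.#.#..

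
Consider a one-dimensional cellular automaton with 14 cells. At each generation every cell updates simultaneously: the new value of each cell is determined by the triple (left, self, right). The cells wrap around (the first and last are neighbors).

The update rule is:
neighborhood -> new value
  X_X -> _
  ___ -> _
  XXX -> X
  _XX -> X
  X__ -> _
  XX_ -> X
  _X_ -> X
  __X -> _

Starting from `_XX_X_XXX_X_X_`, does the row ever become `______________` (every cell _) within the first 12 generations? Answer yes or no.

generation 1: _XX_X_XXX_X_X_  (fixed point — unchanged through generation 12)
generation 12 is _XX_X_XXX_X_X_, still not uniform _

no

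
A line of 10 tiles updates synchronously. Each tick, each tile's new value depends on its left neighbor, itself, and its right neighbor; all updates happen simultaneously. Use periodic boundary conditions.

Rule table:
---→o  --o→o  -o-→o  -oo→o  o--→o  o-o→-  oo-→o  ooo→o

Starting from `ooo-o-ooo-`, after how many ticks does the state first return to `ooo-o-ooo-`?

1

ooo-o-ooo-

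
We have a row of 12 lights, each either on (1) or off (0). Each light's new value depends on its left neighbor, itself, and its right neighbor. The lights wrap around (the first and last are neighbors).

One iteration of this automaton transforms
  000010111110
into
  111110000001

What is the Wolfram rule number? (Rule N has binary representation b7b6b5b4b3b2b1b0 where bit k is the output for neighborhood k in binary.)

23

position 7: 111 → 0  (bit 7 = 0)
position 10: 110 → 0  (bit 6 = 0)
position 5: 101 → 0  (bit 5 = 0)
position 11: 100 → 1  (bit 4 = 1)
position 6: 011 → 0  (bit 3 = 0)
position 4: 010 → 1  (bit 2 = 1)
position 3: 001 → 1  (bit 1 = 1)
position 0: 000 → 1  (bit 0 = 1)
bits b7..b0 = 00010111 = 23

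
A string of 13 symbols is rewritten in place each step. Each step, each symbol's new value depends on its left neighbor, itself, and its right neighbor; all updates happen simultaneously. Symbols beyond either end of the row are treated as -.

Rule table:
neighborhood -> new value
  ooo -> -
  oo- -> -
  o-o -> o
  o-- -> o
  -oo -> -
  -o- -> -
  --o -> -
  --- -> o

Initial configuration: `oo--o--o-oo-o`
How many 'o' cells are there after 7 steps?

3

--o--o--o--o-
o--o--o--o--o
-o--o--o--o--
--o--o--o--oo
o--o--o--o---
-o--o--o--ooo
--o--o--o----
count of o: 3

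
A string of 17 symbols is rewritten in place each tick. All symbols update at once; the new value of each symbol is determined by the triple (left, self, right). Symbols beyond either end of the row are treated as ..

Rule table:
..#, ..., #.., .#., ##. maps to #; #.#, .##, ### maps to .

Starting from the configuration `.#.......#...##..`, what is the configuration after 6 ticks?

tick 1: #############.###
tick 2: ............#...#
tick 3: #################
tick 4: ................#
tick 5: #################  (repeats tick 3; period 2)
tick 6: ................#

................#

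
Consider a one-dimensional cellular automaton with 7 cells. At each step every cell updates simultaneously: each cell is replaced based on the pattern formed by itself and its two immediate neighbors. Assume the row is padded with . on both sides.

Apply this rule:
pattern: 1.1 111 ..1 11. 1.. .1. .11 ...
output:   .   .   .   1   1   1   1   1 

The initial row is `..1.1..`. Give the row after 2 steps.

1.1.1.1

1.1.111
1.1.1.1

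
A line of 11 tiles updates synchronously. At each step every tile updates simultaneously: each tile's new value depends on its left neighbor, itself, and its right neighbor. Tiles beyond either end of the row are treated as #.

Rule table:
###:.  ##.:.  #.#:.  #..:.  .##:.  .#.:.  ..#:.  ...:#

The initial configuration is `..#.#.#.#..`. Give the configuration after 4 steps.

step 1: ...........
step 2: .#########.
step 3: ...........  (repeats step 1; period 2)
step 4: .#########.

.#########.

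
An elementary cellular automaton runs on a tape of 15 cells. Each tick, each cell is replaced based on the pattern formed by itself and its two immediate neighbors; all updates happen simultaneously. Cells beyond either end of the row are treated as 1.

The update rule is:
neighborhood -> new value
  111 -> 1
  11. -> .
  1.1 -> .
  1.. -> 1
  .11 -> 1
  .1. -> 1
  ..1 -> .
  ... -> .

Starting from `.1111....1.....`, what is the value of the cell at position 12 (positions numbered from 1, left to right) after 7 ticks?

.111.1...11....
.11..11..1.1...
.1.1.1.1.1.11..
.1.1.1.1.1.1.1.
.1.1.1.1.1.1.1.  (fixed point — unchanged through tick 7)
position 12 holds 1

1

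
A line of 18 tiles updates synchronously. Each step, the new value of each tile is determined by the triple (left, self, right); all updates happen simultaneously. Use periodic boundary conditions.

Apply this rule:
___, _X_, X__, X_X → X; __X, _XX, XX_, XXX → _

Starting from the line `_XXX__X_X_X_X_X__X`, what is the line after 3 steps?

___X__XXXXXXXXX_XX

X___X_XXXXXXXXXX_X
_XX_XX__________X_
___X__XXXXXXXXX_XX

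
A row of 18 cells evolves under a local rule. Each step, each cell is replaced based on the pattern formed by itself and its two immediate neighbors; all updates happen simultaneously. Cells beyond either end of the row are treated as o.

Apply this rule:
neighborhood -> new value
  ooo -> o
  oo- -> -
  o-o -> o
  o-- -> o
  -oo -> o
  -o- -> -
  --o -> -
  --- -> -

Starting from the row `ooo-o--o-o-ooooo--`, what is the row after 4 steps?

o-o-o-o-oooo-o-ooo

step 1: oo-o-o--o-ooooo-o-
step 2: o-o-o-o--ooooo-o-o
step 3: -o-o-o-o-oooo-o-oo
step 4: o-o-o-o-oooo-o-ooo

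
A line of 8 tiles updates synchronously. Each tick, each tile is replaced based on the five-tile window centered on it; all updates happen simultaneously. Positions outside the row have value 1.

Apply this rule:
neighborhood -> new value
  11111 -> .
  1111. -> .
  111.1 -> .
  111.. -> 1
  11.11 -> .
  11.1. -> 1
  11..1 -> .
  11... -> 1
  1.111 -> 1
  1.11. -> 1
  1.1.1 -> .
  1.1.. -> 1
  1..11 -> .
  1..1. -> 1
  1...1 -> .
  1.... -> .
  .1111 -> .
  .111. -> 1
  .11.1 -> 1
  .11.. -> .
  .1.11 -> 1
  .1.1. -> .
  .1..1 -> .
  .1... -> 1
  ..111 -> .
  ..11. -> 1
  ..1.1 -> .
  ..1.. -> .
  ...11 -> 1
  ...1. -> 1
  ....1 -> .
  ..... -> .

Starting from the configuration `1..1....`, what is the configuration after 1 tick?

1.1.1..1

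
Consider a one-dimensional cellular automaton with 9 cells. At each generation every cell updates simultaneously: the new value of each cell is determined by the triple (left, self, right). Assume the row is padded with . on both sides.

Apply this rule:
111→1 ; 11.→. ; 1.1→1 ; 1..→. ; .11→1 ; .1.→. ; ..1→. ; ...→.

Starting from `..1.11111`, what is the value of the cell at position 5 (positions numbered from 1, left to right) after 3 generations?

1

generation 1: ...11111.
generation 2: ...1111..
generation 3: ...111...
position 5 holds 1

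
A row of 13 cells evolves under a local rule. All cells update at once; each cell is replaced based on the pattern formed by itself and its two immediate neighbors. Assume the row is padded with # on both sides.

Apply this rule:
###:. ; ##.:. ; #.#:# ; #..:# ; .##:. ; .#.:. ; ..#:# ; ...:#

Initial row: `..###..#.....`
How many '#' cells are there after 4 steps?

4

##...##.#####
..###..#.....  (repeats step 0; period 2)
step 4: ..###..#.....
count of #: 4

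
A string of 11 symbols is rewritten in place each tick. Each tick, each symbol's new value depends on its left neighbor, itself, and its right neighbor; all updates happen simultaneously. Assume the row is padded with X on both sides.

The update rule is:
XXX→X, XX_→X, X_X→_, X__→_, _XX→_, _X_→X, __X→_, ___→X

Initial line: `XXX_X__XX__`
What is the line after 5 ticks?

tick 1: XXX_X___X__
tick 2: XXX_X_X_X__
tick 3: XXX_X_X_X__  (fixed point — unchanged through tick 5)

XXX_X_X_X__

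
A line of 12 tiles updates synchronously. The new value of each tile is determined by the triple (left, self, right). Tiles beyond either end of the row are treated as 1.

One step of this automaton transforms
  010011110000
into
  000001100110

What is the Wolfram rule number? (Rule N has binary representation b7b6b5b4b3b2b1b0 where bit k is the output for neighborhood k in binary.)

position 5: 111 → 1  (bit 7 = 1)
position 7: 110 → 0  (bit 6 = 0)
position 0: 101 → 0  (bit 5 = 0)
position 2: 100 → 0  (bit 4 = 0)
position 4: 011 → 0  (bit 3 = 0)
position 1: 010 → 0  (bit 2 = 0)
position 3: 001 → 0  (bit 1 = 0)
position 9: 000 → 1  (bit 0 = 1)
bits b7..b0 = 10000001 = 129

129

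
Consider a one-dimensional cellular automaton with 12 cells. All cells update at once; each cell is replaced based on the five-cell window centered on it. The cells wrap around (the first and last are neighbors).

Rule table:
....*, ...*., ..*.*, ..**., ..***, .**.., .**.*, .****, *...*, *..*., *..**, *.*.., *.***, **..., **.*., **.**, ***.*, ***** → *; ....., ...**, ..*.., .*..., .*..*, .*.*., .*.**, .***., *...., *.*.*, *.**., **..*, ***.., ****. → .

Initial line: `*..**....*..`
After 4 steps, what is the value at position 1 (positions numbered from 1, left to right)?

.

..****.**..*
.***.**.*.*.
**.**.**..*.
.**.**.*.**.
position 1 holds .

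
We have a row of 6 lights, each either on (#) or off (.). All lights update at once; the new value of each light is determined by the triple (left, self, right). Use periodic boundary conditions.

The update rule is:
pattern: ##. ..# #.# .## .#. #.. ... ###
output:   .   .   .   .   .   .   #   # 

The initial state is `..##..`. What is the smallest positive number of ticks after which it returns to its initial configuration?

tick 1: #....#
tick 2: ..##..

2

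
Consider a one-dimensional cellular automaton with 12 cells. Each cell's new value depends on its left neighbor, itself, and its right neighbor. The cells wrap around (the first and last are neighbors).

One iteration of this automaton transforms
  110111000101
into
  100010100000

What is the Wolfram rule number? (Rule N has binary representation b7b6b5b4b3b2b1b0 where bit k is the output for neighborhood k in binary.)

position 0: 111 → 1  (bit 7 = 1)
position 1: 110 → 0  (bit 6 = 0)
position 2: 101 → 0  (bit 5 = 0)
position 6: 100 → 1  (bit 4 = 1)
position 3: 011 → 0  (bit 3 = 0)
position 9: 010 → 0  (bit 2 = 0)
position 8: 001 → 0  (bit 1 = 0)
position 7: 000 → 0  (bit 0 = 0)
bits b7..b0 = 10010000 = 144

144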